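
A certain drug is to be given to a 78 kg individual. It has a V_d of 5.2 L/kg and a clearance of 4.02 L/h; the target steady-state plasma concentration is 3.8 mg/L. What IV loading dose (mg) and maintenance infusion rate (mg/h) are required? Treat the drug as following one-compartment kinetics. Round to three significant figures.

Total Vd = 5.2 × 78 = 405.6 L
LD = Vd · C_target = 405.6 × 3.8 = 1541 mg
Maintenance infusion rate = CL × Css = 4.020 × 3.8 = 15.28 mg/h

(a) 1540 mg; (b) 15.3 mg/h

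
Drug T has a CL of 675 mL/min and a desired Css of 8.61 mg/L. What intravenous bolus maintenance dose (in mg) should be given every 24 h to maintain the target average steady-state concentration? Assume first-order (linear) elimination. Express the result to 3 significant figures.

8370 mg

CL = 675 mL/min × 60/1000 = 40.50 L/h
D = CL × Css × τ = 40.50 × 8.61 × 24 = 8369 mg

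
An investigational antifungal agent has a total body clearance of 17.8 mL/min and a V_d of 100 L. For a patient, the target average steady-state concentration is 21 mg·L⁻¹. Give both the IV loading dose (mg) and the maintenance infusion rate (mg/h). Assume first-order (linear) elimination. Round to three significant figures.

(a) 2100 mg; (b) 22.4 mg/h

Loading dose = Vd × C = 100.0 × 21 = 2100 mg
CL = 17.8 mL/min × 60/1000 = 1.068 L/h
Maintenance infusion rate = CL × Css = 1.068 × 21 = 22.43 mg/h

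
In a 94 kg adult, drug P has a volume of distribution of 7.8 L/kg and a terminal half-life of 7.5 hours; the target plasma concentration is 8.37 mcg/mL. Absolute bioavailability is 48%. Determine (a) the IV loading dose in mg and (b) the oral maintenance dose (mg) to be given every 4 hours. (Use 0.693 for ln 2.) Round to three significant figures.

Vd(total) = 94 kg × 7.8 L/kg = 733.2 L
LD = Vd × C = 733.2 × 8.37 = 6137 mg
CL = 0.693 × Vd / t½ = 0.693 × 733.2 / 7.5 = 67.75 L/h
D = CL × Css × τ / F = 67.75 × 8.37 × 4 / 0.48 = 4726 mg

(a) 6140 mg; (b) 4730 mg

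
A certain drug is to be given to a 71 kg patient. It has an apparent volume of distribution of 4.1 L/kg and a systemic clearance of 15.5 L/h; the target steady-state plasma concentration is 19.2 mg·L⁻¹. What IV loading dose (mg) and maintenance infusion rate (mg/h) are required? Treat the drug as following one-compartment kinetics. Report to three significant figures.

(a) 5590 mg; (b) 298 mg/h

Total Vd = 4.1 × 71 = 291.1 L
Loading dose = Vd × C = 291.1 × 19.2 = 5589 mg
Maintenance: replace elimination → rate = CL × Css = 15.50 × 19.2 = 297.6 mg/h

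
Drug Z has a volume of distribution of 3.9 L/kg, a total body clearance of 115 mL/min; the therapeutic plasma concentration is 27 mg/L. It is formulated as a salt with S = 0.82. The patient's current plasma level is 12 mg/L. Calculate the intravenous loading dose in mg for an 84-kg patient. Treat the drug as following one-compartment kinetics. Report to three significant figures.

Total Vd = 3.9 × 84 = 327.6 L
Concentration deficit ΔC = 27 − 12 = 15.00 mg/L
LD = Vd × ΔC / S = 327.6 × 15.00 / 0.82 = 5993 mg

5990 mg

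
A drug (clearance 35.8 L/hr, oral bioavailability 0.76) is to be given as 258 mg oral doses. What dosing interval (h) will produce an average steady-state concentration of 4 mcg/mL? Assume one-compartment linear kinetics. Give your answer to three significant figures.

F·D/τ = CL·Css → τ = F·D / (CL·Css).
τ = 0.76 × 258 / (35.8 × 4) = 1.369 h

1.37 h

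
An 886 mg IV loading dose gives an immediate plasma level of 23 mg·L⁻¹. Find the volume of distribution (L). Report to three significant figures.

Immediately after an IV bolus, C₀ = Dose / Vd, so Vd = Dose / C₀.
Vd = 886 / 23 = 38.52 L

38.5 L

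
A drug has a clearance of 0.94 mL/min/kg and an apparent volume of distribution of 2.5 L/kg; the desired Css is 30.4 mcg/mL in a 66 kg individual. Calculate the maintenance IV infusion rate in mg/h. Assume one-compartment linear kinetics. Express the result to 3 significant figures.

113 mg/h

CL = 0.94 mL/min/kg × 66 kg = 62.04 mL/min = 62.04 × 60/1000 = 3.722 L/h
Infusion rate = CL · Css = 3.722 L/h × 30.4 mg/L = 113.1 mg/h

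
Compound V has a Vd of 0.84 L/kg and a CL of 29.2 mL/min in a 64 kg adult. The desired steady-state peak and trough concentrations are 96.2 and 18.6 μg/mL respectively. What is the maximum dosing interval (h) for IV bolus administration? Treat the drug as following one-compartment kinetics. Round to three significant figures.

Vd(total) = 64 kg × 0.84 L/kg = 53.76 L
CL = 29.2 mL/min = 29.2 × 0.06 = 1.752 L/h
k = CL / Vd = 1.752 / 53.76 = 0.03259 h⁻¹
Between IV bolus doses, concentration decays as C = C₀·e^(−kτ), so C_peak/C_trough = e^(kτ).
τ_max = ln(C_peak/C_trough) / k = ln(96.2/18.6) / 0.03259 = 1.643 / 0.03259 = 50.41 h

50.4 h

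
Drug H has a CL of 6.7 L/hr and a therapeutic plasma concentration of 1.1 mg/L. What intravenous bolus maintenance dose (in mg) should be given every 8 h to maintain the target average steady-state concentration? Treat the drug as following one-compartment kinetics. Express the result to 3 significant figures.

D = CL × Css × τ = 6.700 × 1.1 × 8 = 58.96 mg

59.0 mg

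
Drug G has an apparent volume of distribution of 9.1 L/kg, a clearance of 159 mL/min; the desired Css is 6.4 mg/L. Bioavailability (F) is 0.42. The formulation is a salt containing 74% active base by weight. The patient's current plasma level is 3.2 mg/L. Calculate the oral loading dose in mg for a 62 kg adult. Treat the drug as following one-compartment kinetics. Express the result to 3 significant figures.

Vd(total) = 62 kg × 9.1 L/kg = 564.2 L
Concentration deficit ΔC = 6.4 − 3.2 = 3.200 mg/L
LD = Vd × ΔC / F / S = 564.2 × 3.200 / 0.42 / 0.74 = 5809 mg

5810 mg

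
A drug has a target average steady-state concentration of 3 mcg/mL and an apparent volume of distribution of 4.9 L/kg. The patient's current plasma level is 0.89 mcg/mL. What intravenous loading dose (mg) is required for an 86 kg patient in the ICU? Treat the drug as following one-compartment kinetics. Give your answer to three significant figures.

889 mg

Total Vd = 4.9 × 86 = 421.4 L
The loading dose fills Vd to the target concentration.
Concentration deficit ΔC = 3 − 0.89 = 2.110 mg/L
LD = Vd × ΔC = 421.4 × 2.110 = 889.2 mg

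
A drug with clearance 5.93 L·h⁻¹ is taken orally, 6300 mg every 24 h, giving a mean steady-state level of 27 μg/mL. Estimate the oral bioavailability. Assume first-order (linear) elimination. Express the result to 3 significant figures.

F·D/τ = CL·Css at steady state → F = CL·Css·τ / D.
F = 5.93 × 27 × 24 / 6300 = 0.610

0.610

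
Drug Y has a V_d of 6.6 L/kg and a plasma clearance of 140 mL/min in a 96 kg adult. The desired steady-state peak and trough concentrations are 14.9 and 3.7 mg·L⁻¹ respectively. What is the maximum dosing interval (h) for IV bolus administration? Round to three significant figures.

105 h

Total Vd = 6.6 × 96 = 633.6 L
CL = 140 mL/min = 140 × 0.06 = 8.400 L/h
k = CL / Vd = 8.400 / 633.6 = 0.01326 h⁻¹
Between IV bolus doses, concentration decays as C = C₀·e^(−kτ), so C_peak/C_trough = e^(kτ).
τ_max = ln(C_peak/C_trough) / k = ln(14.9/3.7) / 0.01326 = 1.393 / 0.01326 = 105.1 h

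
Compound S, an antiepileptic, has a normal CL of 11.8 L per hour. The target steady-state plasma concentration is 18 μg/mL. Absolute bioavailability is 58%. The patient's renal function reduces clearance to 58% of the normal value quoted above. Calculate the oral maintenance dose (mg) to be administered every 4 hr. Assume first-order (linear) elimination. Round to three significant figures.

850 mg

Patient clearance = 0.58 × 11.80 = 6.844 L/h
D = CL × Css × τ / F = 6.844 × 18 × 4 / 0.58 = 849.6 mg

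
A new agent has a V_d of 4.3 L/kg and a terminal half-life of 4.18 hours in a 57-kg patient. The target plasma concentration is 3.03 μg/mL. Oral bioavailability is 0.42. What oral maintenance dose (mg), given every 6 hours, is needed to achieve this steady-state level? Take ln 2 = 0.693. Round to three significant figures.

1760 mg

Total Vd = 4.3 × 57 = 245.1 L
CL = 0.693 × Vd / t½ = 0.693 × 245.1 / 4.18 = 40.64 L/h
D = CL × Css × τ / F = 40.64 × 3.03 × 6 / 0.42 = 1759 mg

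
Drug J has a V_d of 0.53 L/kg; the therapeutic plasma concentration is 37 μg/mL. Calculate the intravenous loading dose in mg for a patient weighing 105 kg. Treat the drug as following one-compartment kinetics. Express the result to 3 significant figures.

Vd(total) = 105 kg × 0.53 L/kg = 55.65 L
LD = Vd × C = 55.65 × 37.00 = 2059 mg

2060 mg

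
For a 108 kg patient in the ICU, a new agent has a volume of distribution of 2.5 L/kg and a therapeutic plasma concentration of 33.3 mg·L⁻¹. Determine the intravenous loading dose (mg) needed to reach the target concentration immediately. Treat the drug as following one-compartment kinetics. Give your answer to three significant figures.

Total Vd = 2.5 × 108 = 270.0 L
LD = Vd × C = 270.0 × 33.30 = 8991 mg

8990 mg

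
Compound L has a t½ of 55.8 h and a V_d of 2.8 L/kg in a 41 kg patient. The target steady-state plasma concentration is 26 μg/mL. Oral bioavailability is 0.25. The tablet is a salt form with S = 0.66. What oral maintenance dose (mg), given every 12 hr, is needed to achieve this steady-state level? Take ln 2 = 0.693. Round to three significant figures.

Vd(total) = 41 kg × 2.8 L/kg = 114.8 L
k = 0.693/55.8 = 0.01242 h⁻¹, so CL = k·Vd = 0.01242 × 114.8 = 1.426 L/h
D = CL × Css × τ / F / S = 1.426 × 26 × 12 / 0.25 / 0.66 = 2696 mg

2700 mg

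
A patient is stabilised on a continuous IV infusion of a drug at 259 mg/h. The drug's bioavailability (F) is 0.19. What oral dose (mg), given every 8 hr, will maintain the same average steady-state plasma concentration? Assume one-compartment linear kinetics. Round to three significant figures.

To maintain the same Css, the systemic dosing rate must be unchanged: F·D/τ = infusion rate.
D = rate × τ / F = 259 × 8 / 0.19 = 10910 mg

10900 mg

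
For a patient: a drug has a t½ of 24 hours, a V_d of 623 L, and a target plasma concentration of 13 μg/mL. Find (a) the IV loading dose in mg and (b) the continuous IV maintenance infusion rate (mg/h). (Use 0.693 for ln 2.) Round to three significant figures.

LD = Vd × C = 623.0 × 13 = 8099 mg
CL = 0.693 × Vd / t½ = 0.693 × 623.0 / 24 = 17.99 L/h
Infusion rate = CL × Css = 17.99 × 13 = 233.9 mg/h

(a) 8100 mg; (b) 234 mg/h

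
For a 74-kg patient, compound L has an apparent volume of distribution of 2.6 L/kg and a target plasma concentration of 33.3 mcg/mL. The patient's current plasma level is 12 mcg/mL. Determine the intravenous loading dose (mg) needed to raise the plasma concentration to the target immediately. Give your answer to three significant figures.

4100 mg

Vd = 2.6 L/kg × 74 kg = 192.4 L
Concentration deficit ΔC = 33.3 − 12 = 21.30 mg/L
LD = Vd × ΔC = 192.4 × 21.30 = 4098 mg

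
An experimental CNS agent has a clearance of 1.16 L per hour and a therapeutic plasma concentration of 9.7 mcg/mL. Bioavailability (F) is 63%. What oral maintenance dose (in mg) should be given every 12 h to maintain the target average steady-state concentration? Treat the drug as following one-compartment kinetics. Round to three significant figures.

214 mg

D = CL × Css × τ / F = 1.160 × 9.7 × 12 / 0.63 = 214.3 mg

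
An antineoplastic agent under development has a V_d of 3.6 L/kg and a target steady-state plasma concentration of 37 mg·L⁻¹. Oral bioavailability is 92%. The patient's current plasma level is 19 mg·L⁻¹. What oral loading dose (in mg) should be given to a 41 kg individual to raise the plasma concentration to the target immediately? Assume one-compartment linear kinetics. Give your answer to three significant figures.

Vd(total) = 41 kg × 3.6 L/kg = 147.6 L
Concentration deficit ΔC = 37 − 19 = 18.00 mg/L
LD = Vd × ΔC / F = 147.6 × 18.00 / 0.92 = 2888 mg

2890 mg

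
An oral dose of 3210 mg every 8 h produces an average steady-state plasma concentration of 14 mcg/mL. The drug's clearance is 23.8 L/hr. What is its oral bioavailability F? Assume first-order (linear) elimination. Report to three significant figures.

0.830

F·D/τ = CL·Css at steady state → F = CL·Css·τ / D.
F = 23.8 × 14 × 8 / 3210 = 0.830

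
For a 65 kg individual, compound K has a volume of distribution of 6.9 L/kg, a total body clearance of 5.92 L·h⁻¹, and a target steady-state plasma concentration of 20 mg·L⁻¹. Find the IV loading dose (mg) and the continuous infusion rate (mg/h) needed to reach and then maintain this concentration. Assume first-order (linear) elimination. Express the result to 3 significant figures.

Vd = 6.9 L/kg × 65 kg = 448.5 L
Loading dose = Vd × C = 448.5 × 20 = 8970 mg
Infusion rate = 5.920 L/h × 20 mg/L = 118.4 mg/h

(a) 8970 mg; (b) 118 mg/h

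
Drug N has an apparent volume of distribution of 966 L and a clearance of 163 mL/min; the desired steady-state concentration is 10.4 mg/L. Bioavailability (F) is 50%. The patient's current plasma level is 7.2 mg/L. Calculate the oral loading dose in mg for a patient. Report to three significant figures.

6180 mg

Concentration deficit ΔC = 10.4 − 7.2 = 3.200 mg/L
LD = Vd × ΔC / F = 966.0 × 3.200 / 0.5 = 6182 mg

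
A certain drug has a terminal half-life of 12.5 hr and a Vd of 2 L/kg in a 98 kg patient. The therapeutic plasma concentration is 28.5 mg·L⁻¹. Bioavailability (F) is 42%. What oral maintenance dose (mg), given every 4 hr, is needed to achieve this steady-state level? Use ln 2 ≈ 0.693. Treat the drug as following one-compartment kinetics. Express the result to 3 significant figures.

2950 mg

Vd = 2 L/kg × 98 kg = 196.0 L
CL = 0.693 × Vd / t½ = 0.693 × 196.0 / 12.5 = 10.87 L/h
D = CL × Css × τ / F = 10.87 × 28.5 × 4 / 0.42 = 2950 mg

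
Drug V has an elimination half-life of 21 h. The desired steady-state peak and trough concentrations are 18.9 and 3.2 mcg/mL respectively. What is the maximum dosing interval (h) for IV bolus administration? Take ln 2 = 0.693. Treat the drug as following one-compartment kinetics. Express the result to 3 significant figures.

k = 0.693 / t½ = 0.693 / 21 = 0.03300 h⁻¹
Between IV bolus doses, concentration decays as C = C₀·e^(−kτ), so C_peak/C_trough = e^(kτ).
τ_max = ln(C_peak/C_trough) / k = ln(18.9/3.2) / 0.03300 = 1.776 / 0.03300 = 53.82 h

53.8 h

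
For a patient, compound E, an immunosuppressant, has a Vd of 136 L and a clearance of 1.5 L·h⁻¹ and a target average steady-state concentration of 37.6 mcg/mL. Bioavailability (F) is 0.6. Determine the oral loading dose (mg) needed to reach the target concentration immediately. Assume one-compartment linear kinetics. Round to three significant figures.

8520 mg

LD = Vd × C / F = 136.0 × 37.60 / 0.6 = 8523 mg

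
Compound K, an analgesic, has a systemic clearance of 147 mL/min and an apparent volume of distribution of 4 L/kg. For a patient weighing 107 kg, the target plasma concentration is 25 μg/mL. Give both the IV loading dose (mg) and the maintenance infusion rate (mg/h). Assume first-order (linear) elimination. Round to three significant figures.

Vd = 4 L/kg × 107 kg = 428.0 L
Loading: fill Vd to C_target → 428.0 L × 25 mg/L = 10700 mg
CL = 147 mL/min × 60/1000 = 8.820 L/h
Maintenance: replace elimination → rate = CL × Css = 8.820 × 25 = 220.5 mg/h

(a) 10700 mg; (b) 221 mg/h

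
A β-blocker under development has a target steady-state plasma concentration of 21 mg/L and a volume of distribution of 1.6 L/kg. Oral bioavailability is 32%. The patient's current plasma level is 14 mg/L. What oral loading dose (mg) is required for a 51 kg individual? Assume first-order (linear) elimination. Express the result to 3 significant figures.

1790 mg

Vd(total) = 51 kg × 1.6 L/kg = 81.60 L
Concentration deficit ΔC = 21 − 14 = 7.000 mg/L
LD = Vd × ΔC / F = 81.60 × 7.000 / 0.32 = 1785 mg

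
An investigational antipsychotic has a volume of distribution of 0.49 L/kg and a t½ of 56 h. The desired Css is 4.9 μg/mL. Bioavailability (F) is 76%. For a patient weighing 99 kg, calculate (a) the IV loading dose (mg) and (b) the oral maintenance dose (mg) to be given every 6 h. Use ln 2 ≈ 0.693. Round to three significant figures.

(a) 238 mg; (b) 23.2 mg

Vd(total) = 99 kg × 0.49 L/kg = 48.51 L
LD = Vd × C = 48.51 × 4.9 = 237.7 mg
CL = 0.693 × Vd / t½ = 0.693 × 48.51 / 56 = 0.6003 L/h
D = CL × Css × τ / F = 0.6003 × 4.9 × 6 / 0.76 = 23.22 mg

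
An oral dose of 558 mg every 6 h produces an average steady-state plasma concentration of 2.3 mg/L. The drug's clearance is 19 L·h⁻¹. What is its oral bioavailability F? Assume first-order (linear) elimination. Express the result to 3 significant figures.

0.470

F·D/τ = CL·Css at steady state → F = CL·Css·τ / D.
F = 19 × 2.3 × 6 / 558 = 0.470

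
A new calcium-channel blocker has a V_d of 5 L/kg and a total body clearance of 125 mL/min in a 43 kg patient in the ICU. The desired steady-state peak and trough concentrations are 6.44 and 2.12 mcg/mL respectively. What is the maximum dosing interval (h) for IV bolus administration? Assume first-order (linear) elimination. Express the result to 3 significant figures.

Vd = 5 L/kg × 43 kg = 215.0 L
Convert clearance: 125 mL/min × 60 min/h ÷ 1000 mL/L = 7.500 L/h
k = CL / Vd = 7.500 / 215.0 = 0.03488 h⁻¹
Between IV bolus doses, concentration decays as C = C₀·e^(−kτ), so C_peak/C_trough = e^(kτ).
τ_max = ln(C_peak/C_trough) / k = ln(6.44/2.12) / 0.03488 = 1.111 / 0.03488 = 31.85 h

31.9 h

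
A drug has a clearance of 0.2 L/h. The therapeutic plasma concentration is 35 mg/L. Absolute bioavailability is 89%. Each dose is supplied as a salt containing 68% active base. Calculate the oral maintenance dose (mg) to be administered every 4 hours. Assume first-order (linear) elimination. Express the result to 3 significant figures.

D = CL × Css × τ / F / S = 0.2000 × 35 × 4 / 0.89 / 0.68 = 46.27 mg

46.3 mg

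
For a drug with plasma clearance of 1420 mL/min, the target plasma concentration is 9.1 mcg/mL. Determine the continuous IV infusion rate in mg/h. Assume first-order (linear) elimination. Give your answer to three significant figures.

775 mg/h

CL = 1420 mL/min = 1420 × 0.06 = 85.20 L/h
At steady state, infusion rate equals elimination rate: rate in = CL × Css.
R₀ = 85.20 × 9.1 = 775.3 mg/h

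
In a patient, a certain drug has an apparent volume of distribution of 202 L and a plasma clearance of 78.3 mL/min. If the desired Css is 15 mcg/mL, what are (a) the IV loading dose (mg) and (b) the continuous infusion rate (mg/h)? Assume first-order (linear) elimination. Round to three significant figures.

LD = Vd · C_target = 202.0 × 15 = 3030 mg
CL = 78.3 mL/min = 78.3 × 0.06 = 4.698 L/h
Maintenance infusion rate = CL × Css = 4.698 × 15 = 70.47 mg/h

(a) 3030 mg; (b) 70.5 mg/h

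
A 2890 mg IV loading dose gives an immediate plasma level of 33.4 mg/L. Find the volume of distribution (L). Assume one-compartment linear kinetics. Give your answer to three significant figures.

86.5 L

Immediately after an IV bolus, C₀ = Dose / Vd, so Vd = Dose / C₀.
Vd = 2890 / 33.4 = 86.53 L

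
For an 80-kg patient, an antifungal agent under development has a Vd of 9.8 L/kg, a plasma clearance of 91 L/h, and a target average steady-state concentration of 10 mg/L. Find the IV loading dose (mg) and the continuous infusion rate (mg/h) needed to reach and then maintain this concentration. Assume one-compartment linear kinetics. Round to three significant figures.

Vd = 9.8 L/kg × 80 kg = 784.0 L
Loading dose = Vd × C = 784.0 × 10 = 7840 mg
Infusion rate = 91.00 L/h × 10 mg/L = 910.0 mg/h

(a) 7840 mg; (b) 910 mg/h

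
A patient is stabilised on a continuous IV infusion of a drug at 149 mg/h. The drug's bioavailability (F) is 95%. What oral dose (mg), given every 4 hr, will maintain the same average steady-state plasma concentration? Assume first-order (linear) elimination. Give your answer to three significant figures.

To maintain the same Css, the systemic dosing rate must be unchanged: F·D/τ = infusion rate.
D = rate × τ / F = 149 × 4 / 0.95 = 627.4 mg

627 mg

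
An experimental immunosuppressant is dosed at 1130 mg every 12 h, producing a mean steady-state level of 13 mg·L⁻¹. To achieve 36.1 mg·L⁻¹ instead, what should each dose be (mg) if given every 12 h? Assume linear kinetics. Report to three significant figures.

3140 mg

With linear kinetics, Css is proportional to dose rate (D/τ) at fixed clearance.
D₂ = D₁ × (Css,target / Css,current) = 1130 × 36.1/13 = 3138 mg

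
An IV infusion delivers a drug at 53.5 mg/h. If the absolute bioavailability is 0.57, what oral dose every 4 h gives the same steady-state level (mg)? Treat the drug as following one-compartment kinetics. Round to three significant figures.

375 mg

To maintain the same Css, the systemic dosing rate must be unchanged: F·D/τ = infusion rate.
D = rate × τ / F = 53.5 × 4 / 0.57 = 375.4 mg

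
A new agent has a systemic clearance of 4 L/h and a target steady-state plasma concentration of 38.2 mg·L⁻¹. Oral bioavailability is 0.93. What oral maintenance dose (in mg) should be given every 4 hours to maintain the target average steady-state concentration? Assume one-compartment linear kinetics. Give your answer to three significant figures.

657 mg

D = CL × Css × τ / F = 4.000 × 38.2 × 4 / 0.93 = 657.2 mg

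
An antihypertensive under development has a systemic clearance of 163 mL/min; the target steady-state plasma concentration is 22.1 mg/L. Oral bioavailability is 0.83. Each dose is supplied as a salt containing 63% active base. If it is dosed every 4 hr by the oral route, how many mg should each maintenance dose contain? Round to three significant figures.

1650 mg

Convert clearance: 163 mL/min × 60 min/h ÷ 1000 mL/L = 9.780 L/h
D = CL × Css × τ / F / S = 9.780 × 22.1 × 4 / 0.83 / 0.63 = 1653 mg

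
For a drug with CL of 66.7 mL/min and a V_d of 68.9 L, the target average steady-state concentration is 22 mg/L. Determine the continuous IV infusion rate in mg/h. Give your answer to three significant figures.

CL = 66.7 mL/min × 60/1000 = 4.002 L/h
Rate = CL × Css = 4.002 × 22 = 88.04 mg/h

88.0 mg/h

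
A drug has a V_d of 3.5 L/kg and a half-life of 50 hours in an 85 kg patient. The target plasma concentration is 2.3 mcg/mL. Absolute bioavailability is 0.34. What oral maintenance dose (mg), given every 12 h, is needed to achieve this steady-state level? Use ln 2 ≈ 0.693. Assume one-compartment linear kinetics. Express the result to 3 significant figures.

Vd(total) = 85 kg × 3.5 L/kg = 297.5 L
CL = 0.693 × Vd / t½ = 0.693 × 297.5 / 50 = 4.123 L/h
D = CL × Css × τ / F = 4.123 × 2.3 × 12 / 0.34 = 334.7 mg

335 mg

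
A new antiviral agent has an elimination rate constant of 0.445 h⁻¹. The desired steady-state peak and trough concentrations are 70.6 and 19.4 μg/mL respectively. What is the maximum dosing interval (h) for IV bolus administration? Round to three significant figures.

Between IV bolus doses, concentration decays as C = C₀·e^(−kτ), so C_peak/C_trough = e^(kτ).
τ_max = ln(C_peak/C_trough) / k = ln(70.6/19.4) / 0.4450 = 1.292 / 0.4450 = 2.903 h

2.90 h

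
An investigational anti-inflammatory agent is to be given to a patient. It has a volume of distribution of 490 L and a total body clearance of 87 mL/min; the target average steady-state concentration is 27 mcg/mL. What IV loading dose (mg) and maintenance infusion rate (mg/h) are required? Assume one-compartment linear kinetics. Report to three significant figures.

Loading dose = Vd × C = 490.0 × 27 = 13230 mg
CL = 87 mL/min = 87 × 0.06 = 5.220 L/h
Maintenance infusion rate = CL × Css = 5.220 × 27 = 140.9 mg/h

(a) 13200 mg; (b) 141 mg/h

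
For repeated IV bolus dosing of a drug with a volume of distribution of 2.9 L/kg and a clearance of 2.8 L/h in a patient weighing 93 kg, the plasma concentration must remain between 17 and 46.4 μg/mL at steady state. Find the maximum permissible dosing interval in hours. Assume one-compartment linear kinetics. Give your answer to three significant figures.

96.7 h

Vd = 2.9 L/kg × 93 kg = 269.7 L
k = CL / Vd = 2.800 / 269.7 = 0.01038 h⁻¹
Between IV bolus doses, concentration decays as C = C₀·e^(−kτ), so C_peak/C_trough = e^(kτ).
τ_max = ln(C_peak/C_trough) / k = ln(46.4/17) / 0.01038 = 1.004 / 0.01038 = 96.72 h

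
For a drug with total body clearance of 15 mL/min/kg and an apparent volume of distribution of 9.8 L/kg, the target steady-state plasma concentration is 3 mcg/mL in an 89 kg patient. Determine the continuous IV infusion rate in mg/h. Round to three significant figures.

CL = 15 mL/min/kg × 89 kg = 1335 mL/min = 1335 × 60/1000 = 80.10 L/h
Vd does not affect the maintenance rate; only clearance governs steady-state input.
Rate = CL × Css = 80.10 × 3 = 240.3 mg/h

240 mg/h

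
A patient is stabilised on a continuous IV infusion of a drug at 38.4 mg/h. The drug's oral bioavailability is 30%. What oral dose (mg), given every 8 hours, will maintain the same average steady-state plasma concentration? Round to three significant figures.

1020 mg

To maintain the same Css, the systemic dosing rate must be unchanged: F·D/τ = infusion rate.
D = rate × τ / F = 38.4 × 8 / 0.3 = 1024 mg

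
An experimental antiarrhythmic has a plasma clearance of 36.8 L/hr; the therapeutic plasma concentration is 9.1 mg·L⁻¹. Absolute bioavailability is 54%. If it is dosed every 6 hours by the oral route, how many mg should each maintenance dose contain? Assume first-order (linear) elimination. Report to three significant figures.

3720 mg

D = CL × Css × τ / F = 36.80 × 9.1 × 6 / 0.54 = 3721 mg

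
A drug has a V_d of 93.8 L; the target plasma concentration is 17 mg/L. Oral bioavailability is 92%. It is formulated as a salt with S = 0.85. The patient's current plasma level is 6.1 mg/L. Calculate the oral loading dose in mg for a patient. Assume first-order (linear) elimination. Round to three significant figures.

1310 mg

Concentration deficit ΔC = 17 − 6.1 = 10.90 mg/L
LD = Vd × ΔC / F / S = 93.80 × 10.90 / 0.92 / 0.85 = 1307 mg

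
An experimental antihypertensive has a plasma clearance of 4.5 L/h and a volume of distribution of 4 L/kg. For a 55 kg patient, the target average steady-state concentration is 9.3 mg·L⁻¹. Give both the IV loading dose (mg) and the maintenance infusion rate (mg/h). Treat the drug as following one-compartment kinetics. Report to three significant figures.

(a) 2050 mg; (b) 41.9 mg/h

Total Vd = 4 × 55 = 220.0 L
Loading: fill Vd to C_target → 220.0 L × 9.3 mg/L = 2046 mg
Infusion rate = 4.500 L/h × 9.3 mg/L = 41.85 mg/h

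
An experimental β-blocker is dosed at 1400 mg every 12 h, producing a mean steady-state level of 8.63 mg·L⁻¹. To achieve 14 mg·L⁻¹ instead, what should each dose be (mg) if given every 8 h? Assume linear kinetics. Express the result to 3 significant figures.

1510 mg

With linear kinetics, Css is proportional to dose rate (D/τ) at fixed clearance.
D₂ = D₁ × (Css,target / Css,current) × (τ₂/τ₁) = 1400 × (14/8.63) × (8/12) = 1514 mg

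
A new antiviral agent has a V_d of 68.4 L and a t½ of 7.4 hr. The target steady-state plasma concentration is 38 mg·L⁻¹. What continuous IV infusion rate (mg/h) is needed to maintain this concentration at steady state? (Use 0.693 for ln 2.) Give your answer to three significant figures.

k = 0.693/7.4 = 0.09365 h⁻¹, so CL = k·Vd = 0.09365 × 68.40 = 6.406 L/h
Infusion rate = CL × Css = 6.406 × 38 = 243.4 mg/h

243 mg/h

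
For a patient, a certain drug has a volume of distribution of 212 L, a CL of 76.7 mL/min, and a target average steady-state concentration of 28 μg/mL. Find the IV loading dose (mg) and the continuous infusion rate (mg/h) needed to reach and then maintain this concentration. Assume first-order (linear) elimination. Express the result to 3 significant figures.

Loading dose = Vd × C = 212.0 × 28 = 5936 mg
CL = 76.7 mL/min × 60/1000 = 4.602 L/h
Maintenance infusion rate = CL × Css = 4.602 × 28 = 128.9 mg/h

(a) 5940 mg; (b) 129 mg/h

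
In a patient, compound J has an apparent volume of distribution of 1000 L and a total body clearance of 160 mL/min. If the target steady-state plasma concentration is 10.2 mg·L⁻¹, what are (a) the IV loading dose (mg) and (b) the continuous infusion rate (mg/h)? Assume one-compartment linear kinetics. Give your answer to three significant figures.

LD = Vd · C_target = 1000 × 10.2 = 10200 mg
Convert clearance: 160 mL/min × 60 min/h ÷ 1000 mL/L = 9.600 L/h
Maintenance: replace elimination → rate = CL × Css = 9.600 × 10.2 = 97.92 mg/h

(a) 10200 mg; (b) 97.9 mg/h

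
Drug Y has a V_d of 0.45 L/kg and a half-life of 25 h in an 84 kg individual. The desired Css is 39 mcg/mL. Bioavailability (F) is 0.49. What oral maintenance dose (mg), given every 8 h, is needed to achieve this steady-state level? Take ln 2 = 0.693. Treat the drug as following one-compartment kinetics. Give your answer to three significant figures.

667 mg

Total Vd = 0.45 × 84 = 37.80 L
k = 0.693/25 = 0.02772 h⁻¹, so CL = k·Vd = 0.02772 × 37.80 = 1.048 L/h
D = CL × Css × τ / F = 1.048 × 39 × 8 / 0.49 = 667.3 mg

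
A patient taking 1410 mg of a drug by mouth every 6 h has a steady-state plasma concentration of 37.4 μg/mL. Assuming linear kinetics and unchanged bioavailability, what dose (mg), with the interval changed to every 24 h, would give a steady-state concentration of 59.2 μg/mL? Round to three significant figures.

8930 mg

For first-order elimination, Css ∝ F·D/(CL·τ); F and CL are unchanged, so Css ∝ D/τ.
D₂ = D₁ × (Css,target / Css,current) × (τ₂/τ₁) = 1410 × (59.2/37.4) × (24/6) = 8927 mg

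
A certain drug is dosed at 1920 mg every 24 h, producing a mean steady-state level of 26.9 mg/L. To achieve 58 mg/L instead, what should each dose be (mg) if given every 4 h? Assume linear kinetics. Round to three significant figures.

With linear kinetics, Css is proportional to dose rate (D/τ) at fixed clearance.
D₂ = D₁ × (Css,target / Css,current) × (τ₂/τ₁) = 1920 × (58/26.9) × (4/24) = 690.0 mg

690 mg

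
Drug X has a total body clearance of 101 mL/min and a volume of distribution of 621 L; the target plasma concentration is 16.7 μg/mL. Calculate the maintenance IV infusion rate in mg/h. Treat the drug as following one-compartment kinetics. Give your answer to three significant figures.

101 mg/h

Convert clearance: 101 mL/min × 60 min/h ÷ 1000 mL/L = 6.060 L/h
Infusion rate = CL · Css = 6.060 L/h × 16.7 mg/L = 101.2 mg/h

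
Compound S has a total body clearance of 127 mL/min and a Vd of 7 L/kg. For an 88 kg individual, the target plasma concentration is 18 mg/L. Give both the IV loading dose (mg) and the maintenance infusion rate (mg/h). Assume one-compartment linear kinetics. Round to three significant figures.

Total Vd = 7 × 88 = 616.0 L
Loading: fill Vd to C_target → 616.0 L × 18 mg/L = 11090 mg
CL = 127 mL/min × 60/1000 = 7.620 L/h
Infusion rate = 7.620 L/h × 18 mg/L = 137.2 mg/h

(a) 11100 mg; (b) 137 mg/h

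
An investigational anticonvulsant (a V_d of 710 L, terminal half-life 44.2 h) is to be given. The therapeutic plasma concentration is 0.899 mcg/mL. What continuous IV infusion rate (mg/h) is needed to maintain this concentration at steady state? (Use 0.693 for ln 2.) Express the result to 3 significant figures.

k = 0.693/44.2 = 0.01568 h⁻¹, so CL = k·Vd = 0.01568 × 710.0 = 11.13 L/h
Infusion rate = CL × Css = 11.13 × 0.899 = 10.01 mg/h

10.0 mg/h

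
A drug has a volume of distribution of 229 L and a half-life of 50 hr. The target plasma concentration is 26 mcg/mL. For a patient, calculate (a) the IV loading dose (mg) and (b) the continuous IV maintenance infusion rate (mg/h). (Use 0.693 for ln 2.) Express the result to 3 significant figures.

(a) 5950 mg; (b) 82.5 mg/h

LD = Vd × C = 229.0 × 26 = 5954 mg
CL = 0.693 × Vd / t½ = 0.693 × 229.0 / 50 = 3.174 L/h
Infusion rate = CL × Css = 3.174 × 26 = 82.52 mg/h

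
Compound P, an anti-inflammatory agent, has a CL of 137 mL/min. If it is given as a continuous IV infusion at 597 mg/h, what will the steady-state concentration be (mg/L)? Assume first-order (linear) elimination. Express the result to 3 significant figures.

CL = 137 mL/min × 60/1000 = 8.220 L/h
Css = rate / CL = 597 / 8.220 = 72.63 mg/L

72.6 mg/L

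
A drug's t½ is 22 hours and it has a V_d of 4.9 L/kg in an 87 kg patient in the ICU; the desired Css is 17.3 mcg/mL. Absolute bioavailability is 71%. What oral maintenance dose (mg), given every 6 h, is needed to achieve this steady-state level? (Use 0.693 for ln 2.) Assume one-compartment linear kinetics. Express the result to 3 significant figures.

Total Vd = 4.9 × 87 = 426.3 L
k = 0.693/22 = 0.03150 h⁻¹, so CL = k·Vd = 0.03150 × 426.3 = 13.43 L/h
D = CL × Css × τ / F = 13.43 × 17.3 × 6 / 0.71 = 1963 mg

1960 mg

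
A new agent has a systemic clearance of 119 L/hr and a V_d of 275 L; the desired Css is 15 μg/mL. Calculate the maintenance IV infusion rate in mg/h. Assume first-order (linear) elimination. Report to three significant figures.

1790 mg/h

At steady state, infusion rate equals elimination rate: rate in = CL × Css.
Rate = CL × Css = 119.0 × 15 = 1785 mg/h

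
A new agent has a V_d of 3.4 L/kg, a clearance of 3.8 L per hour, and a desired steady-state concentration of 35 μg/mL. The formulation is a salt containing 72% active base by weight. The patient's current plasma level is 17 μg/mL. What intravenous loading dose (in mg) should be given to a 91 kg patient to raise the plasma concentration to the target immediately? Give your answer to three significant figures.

Vd = 3.4 L/kg × 91 kg = 309.4 L
The loading dose fills Vd to the target concentration.
Concentration deficit ΔC = 35 − 17 = 18.00 mg/L
LD = Vd × ΔC / S = 309.4 × 18.00 / 0.72 = 7735 mg

7740 mg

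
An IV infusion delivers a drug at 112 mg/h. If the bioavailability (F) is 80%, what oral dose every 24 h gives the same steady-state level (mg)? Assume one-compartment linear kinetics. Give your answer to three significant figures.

3360 mg

To maintain the same Css, the systemic dosing rate must be unchanged: F·D/τ = infusion rate.
D = rate × τ / F = 112 × 24 / 0.8 = 3360 mg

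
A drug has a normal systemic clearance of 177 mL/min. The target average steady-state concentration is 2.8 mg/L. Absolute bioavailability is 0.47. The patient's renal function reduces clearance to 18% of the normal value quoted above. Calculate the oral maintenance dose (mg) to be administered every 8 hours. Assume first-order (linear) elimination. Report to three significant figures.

CL = 177 mL/min × 60/1000 = 10.62 L/h
Patient clearance = 0.18 × 10.62 = 1.912 L/h
D = CL × Css × τ / F = 1.912 × 2.8 × 8 / 0.47 = 91.13 mg

91.1 mg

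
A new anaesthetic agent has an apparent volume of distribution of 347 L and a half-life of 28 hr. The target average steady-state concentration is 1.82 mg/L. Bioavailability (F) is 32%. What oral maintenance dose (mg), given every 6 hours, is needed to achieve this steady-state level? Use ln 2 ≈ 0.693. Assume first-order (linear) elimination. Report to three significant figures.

293 mg

CL = 0.693 × Vd / t½ = 0.693 × 347.0 / 28 = 8.588 L/h
D = CL × Css × τ / F = 8.588 × 1.82 × 6 / 0.32 = 293.1 mg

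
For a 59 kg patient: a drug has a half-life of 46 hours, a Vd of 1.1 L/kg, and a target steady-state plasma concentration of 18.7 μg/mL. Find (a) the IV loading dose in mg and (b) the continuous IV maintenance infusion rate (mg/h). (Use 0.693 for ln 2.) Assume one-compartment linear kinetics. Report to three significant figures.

(a) 1210 mg; (b) 18.3 mg/h

Vd(total) = 59 kg × 1.1 L/kg = 64.90 L
LD = Vd × C = 64.90 × 18.7 = 1214 mg
CL = 0.693 × Vd / t½ = 0.693 × 64.90 / 46 = 0.9777 L/h
Infusion rate = CL × Css = 0.9777 × 18.7 = 18.28 mg/h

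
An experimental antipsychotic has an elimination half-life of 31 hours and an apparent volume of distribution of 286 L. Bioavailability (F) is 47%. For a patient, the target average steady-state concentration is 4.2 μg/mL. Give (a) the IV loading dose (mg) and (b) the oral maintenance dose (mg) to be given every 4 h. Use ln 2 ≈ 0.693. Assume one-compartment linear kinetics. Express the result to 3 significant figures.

(a) 1200 mg; (b) 229 mg

LD = Vd × C = 286.0 × 4.2 = 1201 mg
CL = 0.693 × Vd / t½ = 0.693 × 286.0 / 31 = 6.393 L/h
D = CL × Css × τ / F = 6.393 × 4.2 × 4 / 0.47 = 228.5 mg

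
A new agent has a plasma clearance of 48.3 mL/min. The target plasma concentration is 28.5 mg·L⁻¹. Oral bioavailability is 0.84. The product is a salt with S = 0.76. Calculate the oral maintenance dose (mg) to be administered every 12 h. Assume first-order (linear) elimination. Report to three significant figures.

CL = 48.3 mL/min × 60/1000 = 2.898 L/h
At steady state, dose per interval replaces the amount cleared in that interval: F·S·D/τ = CL·Css.
D = CL × Css × τ / F / S = 2.898 × 28.5 × 12 / 0.84 / 0.76 = 1553 mg

1550 mg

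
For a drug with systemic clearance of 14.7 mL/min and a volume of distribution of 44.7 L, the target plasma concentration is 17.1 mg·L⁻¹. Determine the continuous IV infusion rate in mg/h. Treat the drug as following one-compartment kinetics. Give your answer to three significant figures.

Convert clearance: 14.7 mL/min × 60 min/h ÷ 1000 mL/L = 0.8820 L/h
R₀ = 0.8820 × 17.1 = 15.08 mg/h

15.1 mg/h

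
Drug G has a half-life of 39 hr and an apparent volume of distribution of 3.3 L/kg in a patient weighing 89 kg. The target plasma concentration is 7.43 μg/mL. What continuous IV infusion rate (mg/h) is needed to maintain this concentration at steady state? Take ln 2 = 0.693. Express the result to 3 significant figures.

Total Vd = 3.3 × 89 = 293.7 L
CL = ln 2 · Vd / t½ = 0.693 × 293.7 / 39 = 5.219 L/h
Infusion rate = CL × Css = 5.219 × 7.43 = 38.78 mg/h

38.8 mg/h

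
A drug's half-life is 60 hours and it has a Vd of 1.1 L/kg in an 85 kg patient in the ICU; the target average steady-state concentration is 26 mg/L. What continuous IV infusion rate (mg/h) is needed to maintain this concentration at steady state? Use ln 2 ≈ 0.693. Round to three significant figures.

Total Vd = 1.1 × 85 = 93.50 L
CL = 0.693 × Vd / t½ = 0.693 × 93.50 / 60 = 1.080 L/h
Infusion rate = CL × Css = 1.080 × 26 = 28.08 mg/h

28.1 mg/h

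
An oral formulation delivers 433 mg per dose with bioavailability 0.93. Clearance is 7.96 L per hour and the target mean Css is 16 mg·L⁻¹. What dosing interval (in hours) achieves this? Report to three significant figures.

F·D/τ = CL·Css → τ = F·D / (CL·Css).
τ = 0.93 × 433 / (7.96 × 16) = 3.162 h

3.16 h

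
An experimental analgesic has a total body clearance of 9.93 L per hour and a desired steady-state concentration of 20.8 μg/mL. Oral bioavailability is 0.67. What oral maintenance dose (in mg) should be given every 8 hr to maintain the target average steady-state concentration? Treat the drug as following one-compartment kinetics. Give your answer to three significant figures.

At steady state, dose per interval replaces the amount cleared in that interval: F·D/τ = CL·Css.
D = CL × Css × τ / F = 9.930 × 20.8 × 8 / 0.67 = 2466 mg

2470 mg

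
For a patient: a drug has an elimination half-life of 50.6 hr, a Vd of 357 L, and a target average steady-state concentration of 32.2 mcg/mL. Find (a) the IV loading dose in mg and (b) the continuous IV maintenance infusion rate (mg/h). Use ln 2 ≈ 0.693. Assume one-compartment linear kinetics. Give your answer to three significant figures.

LD = Vd × C = 357.0 × 32.2 = 11500 mg
CL = 0.693 × Vd / t½ = 0.693 × 357.0 / 50.6 = 4.889 L/h
Infusion rate = CL × Css = 4.889 × 32.2 = 157.4 mg/h

(a) 11500 mg; (b) 157 mg/h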